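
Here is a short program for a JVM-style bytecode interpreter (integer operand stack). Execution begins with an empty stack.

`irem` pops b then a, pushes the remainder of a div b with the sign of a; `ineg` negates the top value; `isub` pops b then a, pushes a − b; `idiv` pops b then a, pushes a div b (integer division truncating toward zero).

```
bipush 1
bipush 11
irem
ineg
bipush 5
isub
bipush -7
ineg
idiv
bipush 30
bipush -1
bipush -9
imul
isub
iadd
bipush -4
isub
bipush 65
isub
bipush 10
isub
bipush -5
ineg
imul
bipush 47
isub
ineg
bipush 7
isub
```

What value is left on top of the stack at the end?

290

bipush 1  → [1]
bipush 11 → [1, 11]
irem      → [1]
ineg      → [-1]
bipush 5  → [-1, 5]
isub      → [-6]
bipush -7 → [-6, -7]
ineg      → [-6, 7]
idiv      → [0]
bipush 30 → [0, 30]
bipush -1 → [0, 30, -1]
bipush -9 → [0, 30, -1, -9]
imul      → [0, 30, 9]
isub      → [0, 21]
iadd      → [21]
bipush -4 → [21, -4]
isub      → [25]
bipush 65 → [25, 65]
isub      → [-40]
bipush 10 → [-40, 10]
isub      → [-50]
bipush -5 → [-50, -5]
ineg      → [-50, 5]
imul      → [-250]
bipush 47 → [-250, 47]
isub      → [-297]
ineg      → [297]
bipush 7  → [297, 7]
isub      → [290]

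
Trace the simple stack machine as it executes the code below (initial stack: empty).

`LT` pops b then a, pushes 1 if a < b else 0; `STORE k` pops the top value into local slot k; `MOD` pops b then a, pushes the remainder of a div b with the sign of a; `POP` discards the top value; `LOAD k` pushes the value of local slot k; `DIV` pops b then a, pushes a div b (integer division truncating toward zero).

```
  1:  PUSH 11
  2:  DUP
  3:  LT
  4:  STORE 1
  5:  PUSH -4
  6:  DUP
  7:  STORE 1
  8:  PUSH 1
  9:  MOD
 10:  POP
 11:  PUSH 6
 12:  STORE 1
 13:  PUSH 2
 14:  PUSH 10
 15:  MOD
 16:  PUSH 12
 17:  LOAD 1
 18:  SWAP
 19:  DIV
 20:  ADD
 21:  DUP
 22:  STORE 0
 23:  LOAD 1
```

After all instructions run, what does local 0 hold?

PUSH 11 -> [11]
DUP     -> [11, 11]
LT      -> [0]
STORE 1 -> []
PUSH -4 -> [-4]
DUP     -> [-4, -4]
STORE 1 -> [-4]
PUSH 1  -> [-4, 1]
MOD     -> [0]
POP     -> []
PUSH 6  -> [6]
STORE 1 -> []
PUSH 2  -> [2]
PUSH 10 -> [2, 10]
MOD     -> [2]
PUSH 12 -> [2, 12]
LOAD 1  -> [2, 12, 6]
SWAP    -> [2, 6, 12]
DIV     -> [2, 0]
ADD     -> [2]
DUP     -> [2, 2]
STORE 0 -> [2]
LOAD 1  -> [2, 6]

2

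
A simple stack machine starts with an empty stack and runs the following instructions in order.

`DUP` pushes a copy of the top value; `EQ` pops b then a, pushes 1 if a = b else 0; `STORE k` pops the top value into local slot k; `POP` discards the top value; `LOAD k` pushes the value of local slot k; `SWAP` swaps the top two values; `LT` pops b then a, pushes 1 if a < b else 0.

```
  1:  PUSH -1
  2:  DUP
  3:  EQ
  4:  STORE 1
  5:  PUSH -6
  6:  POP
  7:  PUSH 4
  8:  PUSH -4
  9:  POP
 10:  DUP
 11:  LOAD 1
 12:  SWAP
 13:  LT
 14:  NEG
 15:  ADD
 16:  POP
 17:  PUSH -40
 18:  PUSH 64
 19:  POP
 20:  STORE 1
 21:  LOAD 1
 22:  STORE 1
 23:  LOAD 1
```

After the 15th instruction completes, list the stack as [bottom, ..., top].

PUSH -1 : -1
DUP     : -1 -1
EQ      : 1
STORE 1 : (empty)
PUSH -6 : -6
POP     : (empty)
PUSH 4  : 4
PUSH -4 : 4 -4
POP     : 4
DUP     : 4 4
LOAD 1  : 4 4 1
SWAP    : 4 1 4
LT      : 4 1
NEG     : 4 -1
ADD     : 3

[3]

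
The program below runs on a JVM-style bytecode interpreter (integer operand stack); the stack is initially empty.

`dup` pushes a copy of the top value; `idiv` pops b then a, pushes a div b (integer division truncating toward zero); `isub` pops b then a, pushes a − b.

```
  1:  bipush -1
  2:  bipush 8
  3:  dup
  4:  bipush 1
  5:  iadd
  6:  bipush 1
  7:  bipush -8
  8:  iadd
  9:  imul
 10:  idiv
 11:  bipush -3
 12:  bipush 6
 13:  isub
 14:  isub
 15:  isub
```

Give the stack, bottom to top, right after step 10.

[-1, 0]

bipush -1 : -1
bipush 8  : -1 8
dup       : -1 8 8
bipush 1  : -1 8 8 1
iadd      : -1 8 9
bipush 1  : -1 8 9 1
bipush -8 : -1 8 9 1 -8
iadd      : -1 8 9 -7
imul      : -1 8 -63
idiv      : -1 0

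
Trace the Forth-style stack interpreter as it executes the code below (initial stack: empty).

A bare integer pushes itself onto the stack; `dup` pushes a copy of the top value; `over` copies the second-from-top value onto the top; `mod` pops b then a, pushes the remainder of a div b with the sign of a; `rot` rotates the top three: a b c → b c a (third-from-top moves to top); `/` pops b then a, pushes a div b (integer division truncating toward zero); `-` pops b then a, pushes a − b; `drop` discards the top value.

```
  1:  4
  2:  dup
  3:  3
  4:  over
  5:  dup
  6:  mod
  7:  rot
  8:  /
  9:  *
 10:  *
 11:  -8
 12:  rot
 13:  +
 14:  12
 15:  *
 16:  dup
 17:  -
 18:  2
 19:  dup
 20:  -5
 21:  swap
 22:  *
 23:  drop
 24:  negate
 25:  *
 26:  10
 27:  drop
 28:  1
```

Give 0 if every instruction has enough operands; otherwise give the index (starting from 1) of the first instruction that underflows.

12

4    -> 4
dup  -> 4 4
3    -> 4 4 3
over -> 4 4 3 4
dup  -> 4 4 3 4 4
mod  -> 4 4 3 0
rot  -> 4 3 0 4
/    -> 4 3 0
*    -> 4 0
*    -> 0
-8   -> 0 -8
rot  — needs 3 operands, stack has 2 → underflow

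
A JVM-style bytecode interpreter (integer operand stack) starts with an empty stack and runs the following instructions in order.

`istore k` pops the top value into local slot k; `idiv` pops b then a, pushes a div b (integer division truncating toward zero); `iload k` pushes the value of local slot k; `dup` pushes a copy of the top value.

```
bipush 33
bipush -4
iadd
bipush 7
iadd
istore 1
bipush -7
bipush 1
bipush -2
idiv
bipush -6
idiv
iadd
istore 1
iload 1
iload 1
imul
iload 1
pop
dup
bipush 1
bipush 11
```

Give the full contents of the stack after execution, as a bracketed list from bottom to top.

bipush 33 : 33
bipush -4 : 33 -4
iadd      : 29
bipush 7  : 29 7
iadd      : 36
istore 1  : (empty)
bipush -7 : -7
bipush 1  : -7 1
bipush -2 : -7 1 -2
idiv      : -7 0
bipush -6 : -7 0 -6
idiv      : -7 0
iadd      : -7
istore 1  : (empty)
iload 1   : -7
iload 1   : -7 -7
imul      : 49
iload 1   : 49 -7
pop       : 49
dup       : 49 49
bipush 1  : 49 49 1
bipush 11 : 49 49 1 11

[49, 49, 1, 11]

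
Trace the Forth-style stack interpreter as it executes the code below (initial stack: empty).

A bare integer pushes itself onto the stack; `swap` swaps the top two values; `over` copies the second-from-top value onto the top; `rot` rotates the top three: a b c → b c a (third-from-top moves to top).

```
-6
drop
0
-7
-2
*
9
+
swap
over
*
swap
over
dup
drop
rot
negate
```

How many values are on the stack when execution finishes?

-6     -> [-6]
drop   -> []
0      -> [0]
-7     -> [0, -7]
-2     -> [0, -7, -2]
*      -> [0, 14]
9      -> [0, 14, 9]
+      -> [0, 23]
swap   -> [23, 0]
over   -> [23, 0, 23]
*      -> [23, 0]
swap   -> [0, 23]
over   -> [0, 23, 0]
dup    -> [0, 23, 0, 0]
drop   -> [0, 23, 0]
rot    -> [23, 0, 0]
negate -> [23, 0, 0]

3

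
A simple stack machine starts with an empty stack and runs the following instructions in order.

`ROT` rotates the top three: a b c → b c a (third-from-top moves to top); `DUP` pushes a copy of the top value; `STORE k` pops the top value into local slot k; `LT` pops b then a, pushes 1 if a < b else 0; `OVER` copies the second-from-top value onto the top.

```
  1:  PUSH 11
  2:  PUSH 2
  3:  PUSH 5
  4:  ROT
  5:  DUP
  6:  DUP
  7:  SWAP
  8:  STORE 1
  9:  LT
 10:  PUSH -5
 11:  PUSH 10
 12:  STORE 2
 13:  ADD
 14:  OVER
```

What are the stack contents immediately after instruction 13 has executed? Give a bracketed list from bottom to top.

PUSH 11  [11]
PUSH 2   [11, 2]
PUSH 5   [11, 2, 5]
ROT      [2, 5, 11]
DUP      [2, 5, 11, 11]
DUP      [2, 5, 11, 11, 11]
SWAP     [2, 5, 11, 11, 11]
STORE 1  [2, 5, 11, 11]
LT       [2, 5, 0]
PUSH -5  [2, 5, 0, -5]
PUSH 10  [2, 5, 0, -5, 10]
STORE 2  [2, 5, 0, -5]
ADD      [2, 5, -5]

[2, 5, -5]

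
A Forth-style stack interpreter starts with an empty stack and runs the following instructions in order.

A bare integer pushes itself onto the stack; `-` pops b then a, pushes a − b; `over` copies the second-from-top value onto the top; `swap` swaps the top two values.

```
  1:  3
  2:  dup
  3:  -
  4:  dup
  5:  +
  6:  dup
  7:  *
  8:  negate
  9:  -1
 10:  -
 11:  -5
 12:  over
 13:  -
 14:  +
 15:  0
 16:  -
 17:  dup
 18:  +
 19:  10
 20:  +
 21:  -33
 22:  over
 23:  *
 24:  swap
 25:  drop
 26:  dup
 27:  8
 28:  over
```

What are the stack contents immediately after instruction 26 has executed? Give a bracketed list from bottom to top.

3      -> 3
dup    -> 3 3
-      -> 0
dup    -> 0 0
+      -> 0
dup    -> 0 0
*      -> 0
negate -> 0
-1     -> 0 -1
-      -> 1
-5     -> 1 -5
over   -> 1 -5 1
-      -> 1 -6
+      -> -5
0      -> -5 0
-      -> -5
dup    -> -5 -5
+      -> -10
10     -> -10 10
+      -> 0
-33    -> 0 -33
over   -> 0 -33 0
*      -> 0 0
swap   -> 0 0
drop   -> 0
dup    -> 0 0

[0, 0]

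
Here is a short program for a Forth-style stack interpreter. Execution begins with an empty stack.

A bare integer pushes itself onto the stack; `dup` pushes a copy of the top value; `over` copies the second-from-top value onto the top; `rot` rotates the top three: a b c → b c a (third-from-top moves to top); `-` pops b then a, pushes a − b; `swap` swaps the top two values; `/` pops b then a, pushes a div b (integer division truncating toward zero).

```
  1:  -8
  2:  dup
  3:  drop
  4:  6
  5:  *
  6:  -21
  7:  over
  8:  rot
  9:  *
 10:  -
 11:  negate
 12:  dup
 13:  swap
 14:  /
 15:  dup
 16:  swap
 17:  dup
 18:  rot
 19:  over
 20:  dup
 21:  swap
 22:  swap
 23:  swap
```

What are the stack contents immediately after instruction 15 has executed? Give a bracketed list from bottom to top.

-8     : [-8]
dup    : [-8, -8]
drop   : [-8]
6      : [-8, 6]
*      : [-48]
-21    : [-48, -21]
over   : [-48, -21, -48]
rot    : [-21, -48, -48]
*      : [-21, 2304]
-      : [-2325]
negate : [2325]
dup    : [2325, 2325]
swap   : [2325, 2325]
/      : [1]
dup    : [1, 1]

[1, 1]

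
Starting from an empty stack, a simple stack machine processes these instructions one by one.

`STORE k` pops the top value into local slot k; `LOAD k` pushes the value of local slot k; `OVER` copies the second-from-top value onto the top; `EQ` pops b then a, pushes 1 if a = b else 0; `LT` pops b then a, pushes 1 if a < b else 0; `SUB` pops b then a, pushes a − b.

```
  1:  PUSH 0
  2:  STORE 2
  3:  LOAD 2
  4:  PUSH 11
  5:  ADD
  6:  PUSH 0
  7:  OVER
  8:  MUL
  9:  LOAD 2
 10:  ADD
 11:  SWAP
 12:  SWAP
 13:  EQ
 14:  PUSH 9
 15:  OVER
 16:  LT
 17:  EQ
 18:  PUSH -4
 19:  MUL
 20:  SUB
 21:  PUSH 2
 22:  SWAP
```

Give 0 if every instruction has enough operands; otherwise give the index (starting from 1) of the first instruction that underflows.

PUSH 0  -> [0]
STORE 2 -> []
LOAD 2  -> [0]
PUSH 11 -> [0, 11]
ADD     -> [11]
PUSH 0  -> [11, 0]
OVER    -> [11, 0, 11]
MUL     -> [11, 0]
LOAD 2  -> [11, 0, 0]
ADD     -> [11, 0]
SWAP    -> [0, 11]
SWAP    -> [11, 0]
EQ      -> [0]
PUSH 9  -> [0, 9]
OVER    -> [0, 9, 0]
LT      -> [0, 0]
EQ      -> [1]
PUSH -4 -> [1, -4]
MUL     -> [-4]
SUB  — needs 2 operands, stack has 1 → underflow

20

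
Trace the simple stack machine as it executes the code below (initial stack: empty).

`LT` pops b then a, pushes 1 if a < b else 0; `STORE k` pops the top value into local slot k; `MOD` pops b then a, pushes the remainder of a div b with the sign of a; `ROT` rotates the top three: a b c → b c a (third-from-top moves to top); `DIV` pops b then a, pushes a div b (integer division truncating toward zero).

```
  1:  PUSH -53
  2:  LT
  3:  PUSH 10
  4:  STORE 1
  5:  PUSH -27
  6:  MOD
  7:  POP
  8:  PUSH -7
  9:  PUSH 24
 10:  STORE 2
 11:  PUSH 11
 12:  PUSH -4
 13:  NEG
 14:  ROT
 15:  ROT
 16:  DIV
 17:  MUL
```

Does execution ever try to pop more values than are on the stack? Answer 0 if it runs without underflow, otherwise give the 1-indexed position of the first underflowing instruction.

PUSH -53  [-53]
LT  — needs 2 operands, stack has 1 → underflow

2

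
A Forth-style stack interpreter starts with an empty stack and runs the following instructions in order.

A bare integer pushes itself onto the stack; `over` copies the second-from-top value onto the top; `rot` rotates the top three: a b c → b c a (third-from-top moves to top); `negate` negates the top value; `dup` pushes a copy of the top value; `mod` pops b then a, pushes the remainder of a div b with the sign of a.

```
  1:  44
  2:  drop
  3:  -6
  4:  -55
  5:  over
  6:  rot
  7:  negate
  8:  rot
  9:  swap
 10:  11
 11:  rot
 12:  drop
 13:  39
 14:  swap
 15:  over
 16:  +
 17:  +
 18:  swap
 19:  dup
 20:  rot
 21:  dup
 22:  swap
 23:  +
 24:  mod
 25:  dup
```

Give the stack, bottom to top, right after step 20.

[-6, 6, 6, 89]

44     → [44]
drop   → []
-6     → [-6]
-55    → [-6, -55]
over   → [-6, -55, -6]
rot    → [-55, -6, -6]
negate → [-55, -6, 6]
rot    → [-6, 6, -55]
swap   → [-6, -55, 6]
11     → [-6, -55, 6, 11]
rot    → [-6, 6, 11, -55]
drop   → [-6, 6, 11]
39     → [-6, 6, 11, 39]
swap   → [-6, 6, 39, 11]
over   → [-6, 6, 39, 11, 39]
+      → [-6, 6, 39, 50]
+      → [-6, 6, 89]
swap   → [-6, 89, 6]
dup    → [-6, 89, 6, 6]
rot    → [-6, 6, 6, 89]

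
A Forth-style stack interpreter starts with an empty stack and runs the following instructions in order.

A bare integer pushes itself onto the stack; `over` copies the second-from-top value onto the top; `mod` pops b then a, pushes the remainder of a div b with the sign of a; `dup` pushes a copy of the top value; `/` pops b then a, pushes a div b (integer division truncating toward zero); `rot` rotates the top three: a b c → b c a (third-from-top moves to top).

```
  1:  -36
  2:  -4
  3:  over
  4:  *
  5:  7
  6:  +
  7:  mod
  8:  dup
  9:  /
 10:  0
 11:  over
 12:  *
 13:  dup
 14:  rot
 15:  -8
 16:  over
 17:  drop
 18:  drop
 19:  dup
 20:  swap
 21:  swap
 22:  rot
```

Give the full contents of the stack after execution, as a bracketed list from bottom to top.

[0, 1, 1, 0]

-36  -> -36
-4   -> -36 -4
over -> -36 -4 -36
*    -> -36 144
7    -> -36 144 7
+    -> -36 151
mod  -> -36
dup  -> -36 -36
/    -> 1
0    -> 1 0
over -> 1 0 1
*    -> 1 0
dup  -> 1 0 0
rot  -> 0 0 1
-8   -> 0 0 1 -8
over -> 0 0 1 -8 1
drop -> 0 0 1 -8
drop -> 0 0 1
dup  -> 0 0 1 1
swap -> 0 0 1 1
swap -> 0 0 1 1
rot  -> 0 1 1 0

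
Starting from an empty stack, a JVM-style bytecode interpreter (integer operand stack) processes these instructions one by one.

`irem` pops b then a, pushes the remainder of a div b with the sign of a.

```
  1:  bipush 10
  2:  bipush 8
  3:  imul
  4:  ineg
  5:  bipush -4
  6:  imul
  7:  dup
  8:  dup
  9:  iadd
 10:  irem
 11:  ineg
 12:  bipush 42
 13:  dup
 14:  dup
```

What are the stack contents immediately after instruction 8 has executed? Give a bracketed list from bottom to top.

bipush 10 -> 10
bipush 8  -> 10 8
imul      -> 80
ineg      -> -80
bipush -4 -> -80 -4
imul      -> 320
dup       -> 320 320
dup       -> 320 320 320

[320, 320, 320]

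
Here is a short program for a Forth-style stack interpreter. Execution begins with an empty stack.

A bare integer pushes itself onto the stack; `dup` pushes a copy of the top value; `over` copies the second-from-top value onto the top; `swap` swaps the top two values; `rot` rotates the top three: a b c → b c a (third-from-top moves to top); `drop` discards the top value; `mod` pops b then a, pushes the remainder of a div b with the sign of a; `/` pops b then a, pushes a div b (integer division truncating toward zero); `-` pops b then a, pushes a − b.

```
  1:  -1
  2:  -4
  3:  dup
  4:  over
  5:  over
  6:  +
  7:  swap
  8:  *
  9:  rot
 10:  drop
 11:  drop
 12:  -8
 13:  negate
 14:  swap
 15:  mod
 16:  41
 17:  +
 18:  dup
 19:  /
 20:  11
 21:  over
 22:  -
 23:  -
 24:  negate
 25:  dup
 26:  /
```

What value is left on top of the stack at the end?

1

-1     -> -1
-4     -> -1 -4
dup    -> -1 -4 -4
over   -> -1 -4 -4 -4
over   -> -1 -4 -4 -4 -4
+      -> -1 -4 -4 -8
swap   -> -1 -4 -8 -4
*      -> -1 -4 32
rot    -> -4 32 -1
drop   -> -4 32
drop   -> -4
-8     -> -4 -8
negate -> -4 8
swap   -> 8 -4
mod    -> 0
41     -> 0 41
+      -> 41
dup    -> 41 41
/      -> 1
11     -> 1 11
over   -> 1 11 1
-      -> 1 10
-      -> -9
negate -> 9
dup    -> 9 9
/      -> 1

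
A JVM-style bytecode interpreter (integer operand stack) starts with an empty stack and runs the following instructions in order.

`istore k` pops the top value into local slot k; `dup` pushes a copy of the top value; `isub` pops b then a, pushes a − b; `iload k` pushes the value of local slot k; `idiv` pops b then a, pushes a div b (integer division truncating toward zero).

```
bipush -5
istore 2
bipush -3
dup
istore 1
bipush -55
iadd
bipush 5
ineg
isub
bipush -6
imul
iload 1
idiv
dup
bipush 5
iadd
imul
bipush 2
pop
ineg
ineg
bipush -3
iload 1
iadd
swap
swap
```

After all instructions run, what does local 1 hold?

bipush -5   -5
istore 2    (empty)
bipush -3   -3
dup         -3 -3
istore 1    -3
bipush -55  -3 -55
iadd        -58
bipush 5    -58 5
ineg        -58 -5
isub        -53
bipush -6   -53 -6
imul        318
iload 1     318 -3
idiv        -106
dup         -106 -106
bipush 5    -106 -106 5
iadd        -106 -101
imul        10706
bipush 2    10706 2
pop         10706
ineg        -10706
ineg        10706
bipush -3   10706 -3
iload 1     10706 -3 -3
iadd        10706 -6
swap        -6 10706
swap        10706 -6

-3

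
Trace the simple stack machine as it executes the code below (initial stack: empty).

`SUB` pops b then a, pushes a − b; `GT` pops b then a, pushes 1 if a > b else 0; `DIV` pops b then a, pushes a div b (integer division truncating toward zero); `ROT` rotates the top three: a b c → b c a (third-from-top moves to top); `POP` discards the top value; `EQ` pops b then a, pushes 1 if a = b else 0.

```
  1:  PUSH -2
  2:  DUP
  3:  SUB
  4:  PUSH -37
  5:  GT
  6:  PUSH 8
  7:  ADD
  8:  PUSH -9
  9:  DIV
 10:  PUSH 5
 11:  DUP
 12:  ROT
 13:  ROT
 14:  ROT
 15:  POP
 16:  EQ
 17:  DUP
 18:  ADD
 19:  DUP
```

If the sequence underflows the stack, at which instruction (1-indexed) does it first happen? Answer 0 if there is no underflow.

PUSH -2  -> -2
DUP      -> -2 -2
SUB      -> 0
PUSH -37 -> 0 -37
GT       -> 1
PUSH 8   -> 1 8
ADD      -> 9
PUSH -9  -> 9 -9
DIV      -> -1
PUSH 5   -> -1 5
DUP      -> -1 5 5
ROT      -> 5 5 -1
ROT      -> 5 -1 5
ROT      -> -1 5 5
POP      -> -1 5
EQ       -> 0
DUP      -> 0 0
ADD      -> 0
DUP      -> 0 0

0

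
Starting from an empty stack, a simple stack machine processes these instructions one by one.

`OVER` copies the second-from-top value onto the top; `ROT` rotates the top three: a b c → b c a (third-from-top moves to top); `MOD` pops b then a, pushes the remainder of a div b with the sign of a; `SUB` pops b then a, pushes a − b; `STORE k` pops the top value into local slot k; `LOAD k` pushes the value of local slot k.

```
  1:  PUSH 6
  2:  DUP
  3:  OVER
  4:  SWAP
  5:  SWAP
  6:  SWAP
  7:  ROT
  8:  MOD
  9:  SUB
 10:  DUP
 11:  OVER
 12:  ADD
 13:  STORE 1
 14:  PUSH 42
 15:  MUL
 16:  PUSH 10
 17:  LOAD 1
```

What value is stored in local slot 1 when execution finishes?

PUSH 6  → 6
DUP     → 6 6
OVER    → 6 6 6
SWAP    → 6 6 6
SWAP    → 6 6 6
SWAP    → 6 6 6
ROT     → 6 6 6
MOD     → 6 0
SUB     → 6
DUP     → 6 6
OVER    → 6 6 6
ADD     → 6 12
STORE 1 → 6
PUSH 42 → 6 42
MUL     → 252
PUSH 10 → 252 10
LOAD 1  → 252 10 12

12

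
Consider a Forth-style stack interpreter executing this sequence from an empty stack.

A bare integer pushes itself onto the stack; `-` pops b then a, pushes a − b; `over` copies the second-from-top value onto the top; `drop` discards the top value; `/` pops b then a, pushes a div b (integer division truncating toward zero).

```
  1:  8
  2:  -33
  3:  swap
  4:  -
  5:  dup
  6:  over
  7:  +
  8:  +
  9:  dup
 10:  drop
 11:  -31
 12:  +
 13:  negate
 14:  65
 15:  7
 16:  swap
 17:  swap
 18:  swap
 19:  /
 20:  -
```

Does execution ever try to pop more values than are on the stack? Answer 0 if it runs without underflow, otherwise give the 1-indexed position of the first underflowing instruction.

8      : 8
-33    : 8 -33
swap   : -33 8
-      : -41
dup    : -41 -41
over   : -41 -41 -41
+      : -41 -82
+      : -123
dup    : -123 -123
drop   : -123
-31    : -123 -31
+      : -154
negate : 154
65     : 154 65
7      : 154 65 7
swap   : 154 7 65
swap   : 154 65 7
swap   : 154 7 65
/      : 154 0
-      : 154

0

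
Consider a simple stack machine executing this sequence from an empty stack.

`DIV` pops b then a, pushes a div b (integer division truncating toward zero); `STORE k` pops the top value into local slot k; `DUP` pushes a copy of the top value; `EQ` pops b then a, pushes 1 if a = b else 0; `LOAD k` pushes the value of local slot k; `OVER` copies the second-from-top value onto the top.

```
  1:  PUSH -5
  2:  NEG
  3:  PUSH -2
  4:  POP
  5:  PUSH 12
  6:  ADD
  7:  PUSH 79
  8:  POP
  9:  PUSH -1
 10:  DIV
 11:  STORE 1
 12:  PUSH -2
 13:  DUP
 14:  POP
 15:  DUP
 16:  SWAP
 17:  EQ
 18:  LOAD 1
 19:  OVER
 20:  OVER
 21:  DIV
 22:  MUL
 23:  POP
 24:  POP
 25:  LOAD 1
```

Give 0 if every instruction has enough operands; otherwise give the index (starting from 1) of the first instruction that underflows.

PUSH -5 → [-5]
NEG     → [5]
PUSH -2 → [5, -2]
POP     → [5]
PUSH 12 → [5, 12]
ADD     → [17]
PUSH 79 → [17, 79]
POP     → [17]
PUSH -1 → [17, -1]
DIV     → [-17]
STORE 1 → []
PUSH -2 → [-2]
DUP     → [-2, -2]
POP     → [-2]
DUP     → [-2, -2]
SWAP    → [-2, -2]
EQ      → [1]
LOAD 1  → [1, -17]
OVER    → [1, -17, 1]
OVER    → [1, -17, 1, -17]
DIV     → [1, -17, 0]
MUL     → [1, 0]
POP     → [1]
POP     → []
LOAD 1  → [-17]

0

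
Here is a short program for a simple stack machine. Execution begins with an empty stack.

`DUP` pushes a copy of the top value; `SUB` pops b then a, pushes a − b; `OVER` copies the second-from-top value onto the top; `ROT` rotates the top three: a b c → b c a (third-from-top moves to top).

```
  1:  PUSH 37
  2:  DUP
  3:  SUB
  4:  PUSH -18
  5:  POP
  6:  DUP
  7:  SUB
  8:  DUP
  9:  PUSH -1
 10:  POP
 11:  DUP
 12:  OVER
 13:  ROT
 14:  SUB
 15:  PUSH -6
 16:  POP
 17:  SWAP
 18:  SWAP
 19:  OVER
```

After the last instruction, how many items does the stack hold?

PUSH 37  : 37
DUP      : 37 37
SUB      : 0
PUSH -18 : 0 -18
POP      : 0
DUP      : 0 0
SUB      : 0
DUP      : 0 0
PUSH -1  : 0 0 -1
POP      : 0 0
DUP      : 0 0 0
OVER     : 0 0 0 0
ROT      : 0 0 0 0
SUB      : 0 0 0
PUSH -6  : 0 0 0 -6
POP      : 0 0 0
SWAP     : 0 0 0
SWAP     : 0 0 0
OVER     : 0 0 0 0

4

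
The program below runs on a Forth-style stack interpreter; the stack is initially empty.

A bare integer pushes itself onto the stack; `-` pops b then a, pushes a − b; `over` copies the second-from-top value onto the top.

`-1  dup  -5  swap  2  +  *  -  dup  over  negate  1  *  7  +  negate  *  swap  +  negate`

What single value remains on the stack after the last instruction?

8

-1     -> [-1]
dup    -> [-1, -1]
-5     -> [-1, -1, -5]
swap   -> [-1, -5, -1]
2      -> [-1, -5, -1, 2]
+      -> [-1, -5, 1]
*      -> [-1, -5]
-      -> [4]
dup    -> [4, 4]
over   -> [4, 4, 4]
negate -> [4, 4, -4]
1      -> [4, 4, -4, 1]
*      -> [4, 4, -4]
7      -> [4, 4, -4, 7]
+      -> [4, 4, 3]
negate -> [4, 4, -3]
*      -> [4, -12]
swap   -> [-12, 4]
+      -> [-8]
negate -> [8]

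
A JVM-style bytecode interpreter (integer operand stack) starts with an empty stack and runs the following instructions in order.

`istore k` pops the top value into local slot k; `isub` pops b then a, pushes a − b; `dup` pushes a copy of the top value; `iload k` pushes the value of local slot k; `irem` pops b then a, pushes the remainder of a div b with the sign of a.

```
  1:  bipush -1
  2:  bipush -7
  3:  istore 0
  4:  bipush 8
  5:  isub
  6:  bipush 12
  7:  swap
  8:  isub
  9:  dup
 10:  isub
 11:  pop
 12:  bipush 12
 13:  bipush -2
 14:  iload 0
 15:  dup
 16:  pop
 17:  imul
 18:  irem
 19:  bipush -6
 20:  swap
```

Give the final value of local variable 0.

bipush -1 -> -1
bipush -7 -> -1 -7
istore 0  -> -1
bipush 8  -> -1 8
isub      -> -9
bipush 12 -> -9 12
swap      -> 12 -9
isub      -> 21
dup       -> 21 21
isub      -> 0
pop       -> (empty)
bipush 12 -> 12
bipush -2 -> 12 -2
iload 0   -> 12 -2 -7
dup       -> 12 -2 -7 -7
pop       -> 12 -2 -7
imul      -> 12 14
irem      -> 12
bipush -6 -> 12 -6
swap      -> -6 12

-7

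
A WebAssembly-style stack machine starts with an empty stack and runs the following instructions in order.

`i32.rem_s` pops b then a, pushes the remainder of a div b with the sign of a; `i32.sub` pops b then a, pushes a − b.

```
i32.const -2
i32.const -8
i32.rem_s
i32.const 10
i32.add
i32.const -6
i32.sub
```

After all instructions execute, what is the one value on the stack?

14

i32.const -2  [-2]
i32.const -8  [-2, -8]
i32.rem_s     [-2]
i32.const 10  [-2, 10]
i32.add       [8]
i32.const -6  [8, -6]
i32.sub       [14]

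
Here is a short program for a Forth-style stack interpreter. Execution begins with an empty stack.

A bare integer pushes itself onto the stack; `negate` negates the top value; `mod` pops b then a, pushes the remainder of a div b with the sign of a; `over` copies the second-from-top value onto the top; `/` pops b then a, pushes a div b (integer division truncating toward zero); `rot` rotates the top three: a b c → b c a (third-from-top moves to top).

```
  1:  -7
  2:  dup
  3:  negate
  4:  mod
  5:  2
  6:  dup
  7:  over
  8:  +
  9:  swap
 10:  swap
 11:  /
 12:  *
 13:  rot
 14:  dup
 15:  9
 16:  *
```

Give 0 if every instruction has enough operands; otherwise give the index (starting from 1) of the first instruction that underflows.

-7     → -7
dup    → -7 -7
negate → -7 7
mod    → 0
2      → 0 2
dup    → 0 2 2
over   → 0 2 2 2
+      → 0 2 4
swap   → 0 4 2
swap   → 0 2 4
/      → 0 0
*      → 0
rot  — needs 3 operands, stack has 1 → underflow

13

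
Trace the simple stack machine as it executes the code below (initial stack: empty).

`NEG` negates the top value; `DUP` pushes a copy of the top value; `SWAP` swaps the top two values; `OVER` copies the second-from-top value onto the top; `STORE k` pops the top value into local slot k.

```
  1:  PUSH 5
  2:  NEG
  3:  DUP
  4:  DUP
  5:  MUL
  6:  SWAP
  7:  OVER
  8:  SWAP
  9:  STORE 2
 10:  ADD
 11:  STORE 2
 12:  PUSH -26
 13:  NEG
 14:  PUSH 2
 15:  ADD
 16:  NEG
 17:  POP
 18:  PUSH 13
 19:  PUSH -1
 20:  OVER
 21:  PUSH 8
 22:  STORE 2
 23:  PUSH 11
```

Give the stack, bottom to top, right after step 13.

PUSH 5   : 5
NEG      : -5
DUP      : -5 -5
DUP      : -5 -5 -5
MUL      : -5 25
SWAP     : 25 -5
OVER     : 25 -5 25
SWAP     : 25 25 -5
STORE 2  : 25 25
ADD      : 50
STORE 2  : (empty)
PUSH -26 : -26
NEG      : 26

[26]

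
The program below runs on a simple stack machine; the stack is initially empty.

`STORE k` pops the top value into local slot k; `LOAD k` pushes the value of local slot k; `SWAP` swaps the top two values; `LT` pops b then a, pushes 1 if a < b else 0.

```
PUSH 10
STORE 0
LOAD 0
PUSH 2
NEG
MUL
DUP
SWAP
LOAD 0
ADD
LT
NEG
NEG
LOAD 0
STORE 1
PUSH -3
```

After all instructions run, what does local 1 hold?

10

PUSH 10 -> 10
STORE 0 -> (empty)
LOAD 0  -> 10
PUSH 2  -> 10 2
NEG     -> 10 -2
MUL     -> -20
DUP     -> -20 -20
SWAP    -> -20 -20
LOAD 0  -> -20 -20 10
ADD     -> -20 -10
LT      -> 1
NEG     -> -1
NEG     -> 1
LOAD 0  -> 1 10
STORE 1 -> 1
PUSH -3 -> 1 -3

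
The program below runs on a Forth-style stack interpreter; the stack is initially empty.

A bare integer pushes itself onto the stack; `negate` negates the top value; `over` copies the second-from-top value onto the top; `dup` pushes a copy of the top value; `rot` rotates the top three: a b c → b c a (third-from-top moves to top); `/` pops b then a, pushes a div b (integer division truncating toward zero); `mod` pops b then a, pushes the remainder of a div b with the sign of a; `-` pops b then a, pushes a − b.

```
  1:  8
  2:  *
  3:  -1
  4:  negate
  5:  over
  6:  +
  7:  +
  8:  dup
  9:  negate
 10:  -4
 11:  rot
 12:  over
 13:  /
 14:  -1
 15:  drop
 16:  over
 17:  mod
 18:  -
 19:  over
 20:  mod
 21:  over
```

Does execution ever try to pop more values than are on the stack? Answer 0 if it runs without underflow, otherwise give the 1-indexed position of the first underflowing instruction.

8  [8]
*  — needs 2 operands, stack has 1 → underflow

2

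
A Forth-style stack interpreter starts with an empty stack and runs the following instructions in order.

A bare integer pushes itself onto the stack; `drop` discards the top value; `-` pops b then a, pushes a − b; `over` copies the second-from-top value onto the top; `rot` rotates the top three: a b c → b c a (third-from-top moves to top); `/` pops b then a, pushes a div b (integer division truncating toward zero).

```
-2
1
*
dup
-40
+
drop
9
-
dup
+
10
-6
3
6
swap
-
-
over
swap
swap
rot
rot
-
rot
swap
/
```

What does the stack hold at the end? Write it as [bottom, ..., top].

-2   → -2
1    → -2 1
*    → -2
dup  → -2 -2
-40  → -2 -2 -40
+    → -2 -42
drop → -2
9    → -2 9
-    → -11
dup  → -11 -11
+    → -22
10   → -22 10
-6   → -22 10 -6
3    → -22 10 -6 3
6    → -22 10 -6 3 6
swap → -22 10 -6 6 3
-    → -22 10 -6 3
-    → -22 10 -9
over → -22 10 -9 10
swap → -22 10 10 -9
swap → -22 10 -9 10
rot  → -22 -9 10 10
rot  → -22 10 10 -9
-    → -22 10 19
rot  → 10 19 -22
swap → 10 -22 19
/    → 10 -1

[10, -1]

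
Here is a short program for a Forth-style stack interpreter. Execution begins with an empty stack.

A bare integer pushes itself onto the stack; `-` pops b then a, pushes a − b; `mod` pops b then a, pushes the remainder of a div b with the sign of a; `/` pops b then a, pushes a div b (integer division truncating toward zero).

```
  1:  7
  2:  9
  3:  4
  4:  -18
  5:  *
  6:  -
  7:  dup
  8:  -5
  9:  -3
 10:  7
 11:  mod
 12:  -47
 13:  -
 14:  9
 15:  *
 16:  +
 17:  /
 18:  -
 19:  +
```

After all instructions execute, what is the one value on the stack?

88

7   : [7]
9   : [7, 9]
4   : [7, 9, 4]
-18 : [7, 9, 4, -18]
*   : [7, 9, -72]
-   : [7, 81]
dup : [7, 81, 81]
-5  : [7, 81, 81, -5]
-3  : [7, 81, 81, -5, -3]
7   : [7, 81, 81, -5, -3, 7]
mod : [7, 81, 81, -5, -3]
-47 : [7, 81, 81, -5, -3, -47]
-   : [7, 81, 81, -5, 44]
9   : [7, 81, 81, -5, 44, 9]
*   : [7, 81, 81, -5, 396]
+   : [7, 81, 81, 391]
/   : [7, 81, 0]
-   : [7, 81]
+   : [88]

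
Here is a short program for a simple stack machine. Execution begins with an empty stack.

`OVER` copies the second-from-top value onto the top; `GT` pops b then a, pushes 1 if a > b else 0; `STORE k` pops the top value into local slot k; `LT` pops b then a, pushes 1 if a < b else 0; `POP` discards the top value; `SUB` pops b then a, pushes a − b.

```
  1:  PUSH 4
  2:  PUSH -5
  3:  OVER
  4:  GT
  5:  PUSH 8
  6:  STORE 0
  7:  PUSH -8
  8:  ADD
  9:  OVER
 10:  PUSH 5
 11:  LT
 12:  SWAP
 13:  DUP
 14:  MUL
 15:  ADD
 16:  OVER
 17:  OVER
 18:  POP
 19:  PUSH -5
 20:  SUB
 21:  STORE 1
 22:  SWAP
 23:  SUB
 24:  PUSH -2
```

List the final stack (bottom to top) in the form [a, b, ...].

[61, -2]

PUSH 4  -> 4
PUSH -5 -> 4 -5
OVER    -> 4 -5 4
GT      -> 4 0
PUSH 8  -> 4 0 8
STORE 0 -> 4 0
PUSH -8 -> 4 0 -8
ADD     -> 4 -8
OVER    -> 4 -8 4
PUSH 5  -> 4 -8 4 5
LT      -> 4 -8 1
SWAP    -> 4 1 -8
DUP     -> 4 1 -8 -8
MUL     -> 4 1 64
ADD     -> 4 65
OVER    -> 4 65 4
OVER    -> 4 65 4 65
POP     -> 4 65 4
PUSH -5 -> 4 65 4 -5
SUB     -> 4 65 9
STORE 1 -> 4 65
SWAP    -> 65 4
SUB     -> 61
PUSH -2 -> 61 -2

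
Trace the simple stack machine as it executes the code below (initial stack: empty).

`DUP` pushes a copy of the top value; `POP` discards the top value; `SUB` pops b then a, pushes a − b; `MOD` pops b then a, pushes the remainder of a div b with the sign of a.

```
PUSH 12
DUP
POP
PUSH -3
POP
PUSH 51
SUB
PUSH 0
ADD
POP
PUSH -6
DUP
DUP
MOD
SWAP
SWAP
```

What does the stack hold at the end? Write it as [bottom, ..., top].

PUSH 12  [12]
DUP      [12, 12]
POP      [12]
PUSH -3  [12, -3]
POP      [12]
PUSH 51  [12, 51]
SUB      [-39]
PUSH 0   [-39, 0]
ADD      [-39]
POP      []
PUSH -6  [-6]
DUP      [-6, -6]
DUP      [-6, -6, -6]
MOD      [-6, 0]
SWAP     [0, -6]
SWAP     [-6, 0]

[-6, 0]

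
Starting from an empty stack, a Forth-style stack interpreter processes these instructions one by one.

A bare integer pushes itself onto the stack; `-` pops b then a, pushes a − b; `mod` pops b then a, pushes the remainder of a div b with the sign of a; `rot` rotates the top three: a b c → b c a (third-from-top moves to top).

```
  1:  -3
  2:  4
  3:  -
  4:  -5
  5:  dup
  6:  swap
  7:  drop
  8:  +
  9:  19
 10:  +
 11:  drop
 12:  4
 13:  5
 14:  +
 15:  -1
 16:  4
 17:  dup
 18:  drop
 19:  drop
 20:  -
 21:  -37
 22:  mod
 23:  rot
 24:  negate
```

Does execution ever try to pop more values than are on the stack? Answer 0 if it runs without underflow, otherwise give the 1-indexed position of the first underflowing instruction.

23

-3   -> [-3]
4    -> [-3, 4]
-    -> [-7]
-5   -> [-7, -5]
dup  -> [-7, -5, -5]
swap -> [-7, -5, -5]
drop -> [-7, -5]
+    -> [-12]
19   -> [-12, 19]
+    -> [7]
drop -> []
4    -> [4]
5    -> [4, 5]
+    -> [9]
-1   -> [9, -1]
4    -> [9, -1, 4]
dup  -> [9, -1, 4, 4]
drop -> [9, -1, 4]
drop -> [9, -1]
-    -> [10]
-37  -> [10, -37]
mod  -> [10]
rot  — needs 3 operands, stack has 1 → underflow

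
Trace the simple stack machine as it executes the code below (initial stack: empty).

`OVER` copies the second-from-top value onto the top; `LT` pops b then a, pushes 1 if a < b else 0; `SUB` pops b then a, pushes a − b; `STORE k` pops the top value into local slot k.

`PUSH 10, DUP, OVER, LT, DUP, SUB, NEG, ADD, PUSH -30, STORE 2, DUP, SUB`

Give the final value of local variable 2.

-30

PUSH 10  → 10
DUP      → 10 10
OVER     → 10 10 10
LT       → 10 0
DUP      → 10 0 0
SUB      → 10 0
NEG      → 10 0
ADD      → 10
PUSH -30 → 10 -30
STORE 2  → 10
DUP      → 10 10
SUB      → 0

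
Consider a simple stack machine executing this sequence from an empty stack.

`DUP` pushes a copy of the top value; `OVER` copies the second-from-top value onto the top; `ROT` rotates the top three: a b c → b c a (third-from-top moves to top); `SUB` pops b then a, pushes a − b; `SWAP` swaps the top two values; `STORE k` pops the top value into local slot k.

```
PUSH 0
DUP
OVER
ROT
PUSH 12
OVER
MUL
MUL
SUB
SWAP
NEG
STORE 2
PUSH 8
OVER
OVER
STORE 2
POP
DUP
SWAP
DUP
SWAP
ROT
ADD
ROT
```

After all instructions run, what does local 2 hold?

8

PUSH 0  : 0
DUP     : 0 0
OVER    : 0 0 0
ROT     : 0 0 0
PUSH 12 : 0 0 0 12
OVER    : 0 0 0 12 0
MUL     : 0 0 0 0
MUL     : 0 0 0
SUB     : 0 0
SWAP    : 0 0
NEG     : 0 0
STORE 2 : 0
PUSH 8  : 0 8
OVER    : 0 8 0
OVER    : 0 8 0 8
STORE 2 : 0 8 0
POP     : 0 8
DUP     : 0 8 8
SWAP    : 0 8 8
DUP     : 0 8 8 8
SWAP    : 0 8 8 8
ROT     : 0 8 8 8
ADD     : 0 8 16
ROT     : 8 16 0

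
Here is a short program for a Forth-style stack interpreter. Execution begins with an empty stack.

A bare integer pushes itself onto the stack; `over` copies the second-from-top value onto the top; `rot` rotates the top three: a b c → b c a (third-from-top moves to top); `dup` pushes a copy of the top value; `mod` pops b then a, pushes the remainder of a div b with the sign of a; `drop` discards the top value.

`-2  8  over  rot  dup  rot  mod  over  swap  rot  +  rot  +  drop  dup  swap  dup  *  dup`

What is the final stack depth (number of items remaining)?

3

-2   -> -2
8    -> -2 8
over -> -2 8 -2
rot  -> 8 -2 -2
dup  -> 8 -2 -2 -2
rot  -> 8 -2 -2 -2
mod  -> 8 -2 0
over -> 8 -2 0 -2
swap -> 8 -2 -2 0
rot  -> 8 -2 0 -2
+    -> 8 -2 -2
rot  -> -2 -2 8
+    -> -2 6
drop -> -2
dup  -> -2 -2
swap -> -2 -2
dup  -> -2 -2 -2
*    -> -2 4
dup  -> -2 4 4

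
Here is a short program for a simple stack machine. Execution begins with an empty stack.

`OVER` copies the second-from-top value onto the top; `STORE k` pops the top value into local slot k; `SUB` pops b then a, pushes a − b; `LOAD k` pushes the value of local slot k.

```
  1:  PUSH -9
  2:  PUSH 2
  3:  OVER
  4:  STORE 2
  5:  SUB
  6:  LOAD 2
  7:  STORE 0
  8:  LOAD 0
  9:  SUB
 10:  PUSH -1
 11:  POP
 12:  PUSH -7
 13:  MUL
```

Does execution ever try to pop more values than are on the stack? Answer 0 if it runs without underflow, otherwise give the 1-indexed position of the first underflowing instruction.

PUSH -9 -> -9
PUSH 2  -> -9 2
OVER    -> -9 2 -9
STORE 2 -> -9 2
SUB     -> -11
LOAD 2  -> -11 -9
STORE 0 -> -11
LOAD 0  -> -11 -9
SUB     -> -2
PUSH -1 -> -2 -1
POP     -> -2
PUSH -7 -> -2 -7
MUL     -> 14

0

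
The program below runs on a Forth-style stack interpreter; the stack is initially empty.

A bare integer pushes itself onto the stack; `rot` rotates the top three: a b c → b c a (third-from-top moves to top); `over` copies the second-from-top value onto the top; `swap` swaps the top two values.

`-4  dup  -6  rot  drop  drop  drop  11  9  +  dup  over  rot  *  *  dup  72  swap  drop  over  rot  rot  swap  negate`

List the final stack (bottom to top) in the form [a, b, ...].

[8000, 72, -8000]

-4      -4
dup     -4 -4
-6      -4 -4 -6
rot     -4 -6 -4
drop    -4 -6
drop    -4
drop    (empty)
11      11
9       11 9
+       20
dup     20 20
over    20 20 20
rot     20 20 20
*       20 400
*       8000
dup     8000 8000
72      8000 8000 72
swap    8000 72 8000
drop    8000 72
over    8000 72 8000
rot     72 8000 8000
rot     8000 8000 72
swap    8000 72 8000
negate  8000 72 -8000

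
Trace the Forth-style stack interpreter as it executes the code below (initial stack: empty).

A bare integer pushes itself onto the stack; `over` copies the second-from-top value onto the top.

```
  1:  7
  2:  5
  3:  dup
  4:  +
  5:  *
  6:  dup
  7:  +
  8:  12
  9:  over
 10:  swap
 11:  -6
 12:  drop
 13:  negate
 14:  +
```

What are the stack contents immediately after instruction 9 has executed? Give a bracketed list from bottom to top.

7    -> [7]
5    -> [7, 5]
dup  -> [7, 5, 5]
+    -> [7, 10]
*    -> [70]
dup  -> [70, 70]
+    -> [140]
12   -> [140, 12]
over -> [140, 12, 140]

[140, 12, 140]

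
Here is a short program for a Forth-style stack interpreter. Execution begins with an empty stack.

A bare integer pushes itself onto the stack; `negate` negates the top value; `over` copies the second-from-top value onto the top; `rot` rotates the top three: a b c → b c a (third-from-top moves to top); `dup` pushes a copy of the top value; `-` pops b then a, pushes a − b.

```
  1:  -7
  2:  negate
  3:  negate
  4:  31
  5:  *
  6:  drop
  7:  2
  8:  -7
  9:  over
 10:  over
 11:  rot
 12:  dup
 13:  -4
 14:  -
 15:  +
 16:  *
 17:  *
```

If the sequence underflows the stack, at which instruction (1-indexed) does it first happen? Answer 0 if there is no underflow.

-7      [-7]
negate  [7]
negate  [-7]
31      [-7, 31]
*       [-217]
drop    []
2       [2]
-7      [2, -7]
over    [2, -7, 2]
over    [2, -7, 2, -7]
rot     [2, 2, -7, -7]
dup     [2, 2, -7, -7, -7]
-4      [2, 2, -7, -7, -7, -4]
-       [2, 2, -7, -7, -3]
+       [2, 2, -7, -10]
*       [2, 2, 70]
*       [2, 140]

0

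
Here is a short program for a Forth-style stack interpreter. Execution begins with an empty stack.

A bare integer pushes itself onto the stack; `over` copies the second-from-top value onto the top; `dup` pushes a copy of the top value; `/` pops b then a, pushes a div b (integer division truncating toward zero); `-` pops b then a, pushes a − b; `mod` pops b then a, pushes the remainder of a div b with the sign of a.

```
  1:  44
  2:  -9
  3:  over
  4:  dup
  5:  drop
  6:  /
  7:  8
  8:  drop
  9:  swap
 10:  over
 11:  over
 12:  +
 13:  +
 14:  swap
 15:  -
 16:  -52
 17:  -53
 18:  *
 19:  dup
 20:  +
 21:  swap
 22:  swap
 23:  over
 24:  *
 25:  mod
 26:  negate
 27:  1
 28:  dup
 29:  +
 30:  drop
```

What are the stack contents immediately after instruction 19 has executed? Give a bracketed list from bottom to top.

[88, 2756, 2756]

44   : [44]
-9   : [44, -9]
over : [44, -9, 44]
dup  : [44, -9, 44, 44]
drop : [44, -9, 44]
/    : [44, 0]
8    : [44, 0, 8]
drop : [44, 0]
swap : [0, 44]
over : [0, 44, 0]
over : [0, 44, 0, 44]
+    : [0, 44, 44]
+    : [0, 88]
swap : [88, 0]
-    : [88]
-52  : [88, -52]
-53  : [88, -52, -53]
*    : [88, 2756]
dup  : [88, 2756, 2756]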